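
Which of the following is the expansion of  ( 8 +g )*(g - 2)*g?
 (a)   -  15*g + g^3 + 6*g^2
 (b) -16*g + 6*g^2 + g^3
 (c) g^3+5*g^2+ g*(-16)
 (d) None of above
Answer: b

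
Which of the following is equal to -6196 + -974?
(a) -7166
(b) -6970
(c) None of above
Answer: c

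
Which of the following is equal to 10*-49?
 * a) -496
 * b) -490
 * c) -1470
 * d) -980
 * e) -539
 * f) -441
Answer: b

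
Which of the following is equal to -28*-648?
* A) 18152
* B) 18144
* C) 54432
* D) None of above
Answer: B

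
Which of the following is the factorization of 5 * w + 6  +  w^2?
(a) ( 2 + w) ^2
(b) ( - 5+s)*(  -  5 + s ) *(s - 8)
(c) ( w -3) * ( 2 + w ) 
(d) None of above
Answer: d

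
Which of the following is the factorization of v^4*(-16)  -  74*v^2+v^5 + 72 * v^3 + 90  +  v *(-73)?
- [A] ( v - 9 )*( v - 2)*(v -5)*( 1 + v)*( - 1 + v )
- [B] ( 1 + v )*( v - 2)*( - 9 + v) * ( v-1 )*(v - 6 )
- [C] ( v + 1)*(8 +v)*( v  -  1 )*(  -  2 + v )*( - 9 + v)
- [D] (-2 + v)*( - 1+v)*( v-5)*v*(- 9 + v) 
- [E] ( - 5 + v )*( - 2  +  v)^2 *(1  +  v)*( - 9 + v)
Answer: A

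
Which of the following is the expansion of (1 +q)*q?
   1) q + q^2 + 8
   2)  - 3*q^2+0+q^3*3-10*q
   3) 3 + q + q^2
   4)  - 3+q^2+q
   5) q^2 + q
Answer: 5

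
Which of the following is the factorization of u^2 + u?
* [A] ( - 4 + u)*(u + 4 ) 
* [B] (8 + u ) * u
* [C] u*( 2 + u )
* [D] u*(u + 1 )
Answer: D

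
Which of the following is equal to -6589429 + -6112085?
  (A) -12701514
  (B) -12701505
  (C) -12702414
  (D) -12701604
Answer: A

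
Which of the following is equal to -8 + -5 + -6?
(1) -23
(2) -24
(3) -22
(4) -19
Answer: 4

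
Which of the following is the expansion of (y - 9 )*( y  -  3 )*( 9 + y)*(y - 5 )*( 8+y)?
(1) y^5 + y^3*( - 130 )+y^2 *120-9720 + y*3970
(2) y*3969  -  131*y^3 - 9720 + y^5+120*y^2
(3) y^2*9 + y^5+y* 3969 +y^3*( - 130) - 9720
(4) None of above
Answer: 4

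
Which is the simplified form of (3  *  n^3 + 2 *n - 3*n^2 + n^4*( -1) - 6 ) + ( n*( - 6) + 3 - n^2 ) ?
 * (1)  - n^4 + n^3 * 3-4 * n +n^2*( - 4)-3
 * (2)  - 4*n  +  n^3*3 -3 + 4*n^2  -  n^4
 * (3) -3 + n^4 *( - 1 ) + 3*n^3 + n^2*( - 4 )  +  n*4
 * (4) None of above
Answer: 1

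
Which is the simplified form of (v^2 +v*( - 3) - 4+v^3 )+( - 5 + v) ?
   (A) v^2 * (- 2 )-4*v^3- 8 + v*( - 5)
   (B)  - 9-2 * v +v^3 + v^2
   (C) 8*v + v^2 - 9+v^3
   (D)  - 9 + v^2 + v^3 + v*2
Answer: B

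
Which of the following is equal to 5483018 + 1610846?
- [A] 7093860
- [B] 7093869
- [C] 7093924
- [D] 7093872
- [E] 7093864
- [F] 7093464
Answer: E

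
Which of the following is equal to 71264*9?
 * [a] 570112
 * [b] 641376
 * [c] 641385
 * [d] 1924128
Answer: b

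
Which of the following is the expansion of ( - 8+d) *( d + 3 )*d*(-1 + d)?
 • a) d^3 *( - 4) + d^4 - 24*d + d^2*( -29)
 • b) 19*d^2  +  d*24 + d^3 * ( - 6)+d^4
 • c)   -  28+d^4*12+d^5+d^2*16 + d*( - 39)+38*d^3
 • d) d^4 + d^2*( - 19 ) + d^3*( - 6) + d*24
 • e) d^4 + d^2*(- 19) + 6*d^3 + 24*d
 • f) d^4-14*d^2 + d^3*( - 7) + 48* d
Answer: d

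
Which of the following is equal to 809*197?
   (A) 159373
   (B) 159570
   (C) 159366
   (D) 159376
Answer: A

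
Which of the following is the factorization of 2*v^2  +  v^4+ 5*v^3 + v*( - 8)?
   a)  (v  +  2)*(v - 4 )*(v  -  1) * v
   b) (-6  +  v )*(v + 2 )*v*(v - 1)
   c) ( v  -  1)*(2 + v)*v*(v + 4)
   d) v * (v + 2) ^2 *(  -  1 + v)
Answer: c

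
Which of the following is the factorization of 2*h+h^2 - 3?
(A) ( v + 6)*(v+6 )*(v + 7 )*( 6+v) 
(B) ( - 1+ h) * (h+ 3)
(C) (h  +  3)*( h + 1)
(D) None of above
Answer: B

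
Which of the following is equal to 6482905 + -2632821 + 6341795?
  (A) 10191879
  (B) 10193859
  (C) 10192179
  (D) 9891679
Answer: A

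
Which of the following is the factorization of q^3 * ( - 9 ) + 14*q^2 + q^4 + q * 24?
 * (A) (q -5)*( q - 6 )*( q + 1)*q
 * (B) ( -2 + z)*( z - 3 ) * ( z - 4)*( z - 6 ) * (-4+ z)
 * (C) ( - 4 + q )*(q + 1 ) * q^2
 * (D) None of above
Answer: D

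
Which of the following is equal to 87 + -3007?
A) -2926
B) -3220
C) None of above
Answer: C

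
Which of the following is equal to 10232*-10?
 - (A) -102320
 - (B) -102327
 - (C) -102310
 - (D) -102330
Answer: A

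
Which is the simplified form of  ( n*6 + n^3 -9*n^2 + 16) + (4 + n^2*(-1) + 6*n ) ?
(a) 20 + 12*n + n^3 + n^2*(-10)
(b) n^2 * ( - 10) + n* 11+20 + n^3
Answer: a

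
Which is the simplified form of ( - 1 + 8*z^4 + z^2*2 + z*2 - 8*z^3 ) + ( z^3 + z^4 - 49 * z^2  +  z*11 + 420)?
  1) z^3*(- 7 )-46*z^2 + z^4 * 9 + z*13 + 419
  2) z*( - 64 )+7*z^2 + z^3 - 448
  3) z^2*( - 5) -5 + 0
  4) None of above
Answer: 4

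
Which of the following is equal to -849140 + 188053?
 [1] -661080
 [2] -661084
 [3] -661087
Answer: 3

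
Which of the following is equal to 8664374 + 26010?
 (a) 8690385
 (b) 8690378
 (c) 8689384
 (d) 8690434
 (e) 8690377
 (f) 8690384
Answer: f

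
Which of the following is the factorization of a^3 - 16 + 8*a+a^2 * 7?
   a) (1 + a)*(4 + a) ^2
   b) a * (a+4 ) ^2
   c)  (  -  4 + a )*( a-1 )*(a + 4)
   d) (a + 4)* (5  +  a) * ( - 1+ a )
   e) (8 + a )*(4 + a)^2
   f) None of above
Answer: f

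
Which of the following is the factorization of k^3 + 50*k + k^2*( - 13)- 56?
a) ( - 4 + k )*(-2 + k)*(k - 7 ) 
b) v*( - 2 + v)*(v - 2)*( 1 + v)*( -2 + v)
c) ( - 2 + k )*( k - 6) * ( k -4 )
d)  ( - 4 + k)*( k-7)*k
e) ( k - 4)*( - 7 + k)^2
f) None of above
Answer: a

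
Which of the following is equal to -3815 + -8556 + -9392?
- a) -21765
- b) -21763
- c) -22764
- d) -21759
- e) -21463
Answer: b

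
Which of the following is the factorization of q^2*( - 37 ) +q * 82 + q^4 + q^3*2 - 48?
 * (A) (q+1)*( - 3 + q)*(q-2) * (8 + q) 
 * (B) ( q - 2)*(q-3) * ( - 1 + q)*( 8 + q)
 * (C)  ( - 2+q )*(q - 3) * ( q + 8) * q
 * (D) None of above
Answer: B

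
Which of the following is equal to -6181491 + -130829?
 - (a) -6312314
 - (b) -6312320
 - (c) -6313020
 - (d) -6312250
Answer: b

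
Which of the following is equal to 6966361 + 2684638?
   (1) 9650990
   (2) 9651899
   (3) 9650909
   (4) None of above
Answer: 4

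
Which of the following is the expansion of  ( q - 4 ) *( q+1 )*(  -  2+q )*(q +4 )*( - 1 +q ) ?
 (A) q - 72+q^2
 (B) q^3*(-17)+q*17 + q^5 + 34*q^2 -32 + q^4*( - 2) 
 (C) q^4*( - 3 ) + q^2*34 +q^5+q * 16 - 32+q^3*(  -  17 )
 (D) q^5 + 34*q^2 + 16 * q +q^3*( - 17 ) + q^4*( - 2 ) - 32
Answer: D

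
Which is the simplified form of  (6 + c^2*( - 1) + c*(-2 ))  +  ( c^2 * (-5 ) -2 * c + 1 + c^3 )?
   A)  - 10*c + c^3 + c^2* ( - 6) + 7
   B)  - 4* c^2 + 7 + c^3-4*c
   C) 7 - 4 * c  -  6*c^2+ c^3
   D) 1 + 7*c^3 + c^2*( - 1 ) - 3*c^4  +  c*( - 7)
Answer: C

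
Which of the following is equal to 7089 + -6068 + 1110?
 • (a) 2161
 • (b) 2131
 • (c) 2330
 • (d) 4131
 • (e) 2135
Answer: b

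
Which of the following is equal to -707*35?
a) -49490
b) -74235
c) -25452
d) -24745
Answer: d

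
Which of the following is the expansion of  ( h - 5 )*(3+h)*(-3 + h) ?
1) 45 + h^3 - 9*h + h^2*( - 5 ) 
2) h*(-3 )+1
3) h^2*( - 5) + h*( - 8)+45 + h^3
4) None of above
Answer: 1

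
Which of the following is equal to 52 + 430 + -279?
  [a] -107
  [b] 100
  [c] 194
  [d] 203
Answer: d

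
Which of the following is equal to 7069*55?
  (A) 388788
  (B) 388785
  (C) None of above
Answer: C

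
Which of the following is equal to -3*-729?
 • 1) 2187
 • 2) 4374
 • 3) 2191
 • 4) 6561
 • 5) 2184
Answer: 1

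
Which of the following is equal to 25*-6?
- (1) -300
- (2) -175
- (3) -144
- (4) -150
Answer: 4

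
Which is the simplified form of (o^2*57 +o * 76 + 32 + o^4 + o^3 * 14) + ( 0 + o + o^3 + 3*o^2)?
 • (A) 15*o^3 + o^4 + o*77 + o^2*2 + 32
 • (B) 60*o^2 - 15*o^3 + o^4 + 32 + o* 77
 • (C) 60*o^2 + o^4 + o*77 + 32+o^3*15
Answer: C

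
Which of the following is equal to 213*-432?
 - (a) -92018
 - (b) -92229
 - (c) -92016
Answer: c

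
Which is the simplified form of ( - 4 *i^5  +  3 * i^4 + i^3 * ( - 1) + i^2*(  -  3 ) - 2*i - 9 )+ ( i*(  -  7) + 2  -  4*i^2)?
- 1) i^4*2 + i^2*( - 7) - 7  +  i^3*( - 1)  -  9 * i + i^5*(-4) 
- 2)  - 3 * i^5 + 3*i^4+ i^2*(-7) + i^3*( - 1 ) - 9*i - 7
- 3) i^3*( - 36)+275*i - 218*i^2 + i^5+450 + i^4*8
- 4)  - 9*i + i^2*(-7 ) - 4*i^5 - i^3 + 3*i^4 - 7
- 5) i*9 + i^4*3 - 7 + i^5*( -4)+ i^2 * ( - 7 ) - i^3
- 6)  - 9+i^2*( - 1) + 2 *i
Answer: 4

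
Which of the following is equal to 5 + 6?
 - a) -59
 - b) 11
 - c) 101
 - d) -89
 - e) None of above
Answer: b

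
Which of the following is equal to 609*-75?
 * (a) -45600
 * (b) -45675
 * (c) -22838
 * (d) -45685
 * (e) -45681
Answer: b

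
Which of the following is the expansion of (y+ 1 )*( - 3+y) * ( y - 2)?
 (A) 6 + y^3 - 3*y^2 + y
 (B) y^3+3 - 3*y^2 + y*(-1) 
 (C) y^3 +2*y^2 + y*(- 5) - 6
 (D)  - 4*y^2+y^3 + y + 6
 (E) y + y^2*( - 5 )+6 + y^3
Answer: D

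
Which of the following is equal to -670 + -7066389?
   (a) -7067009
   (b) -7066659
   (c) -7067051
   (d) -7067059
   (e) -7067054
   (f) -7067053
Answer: d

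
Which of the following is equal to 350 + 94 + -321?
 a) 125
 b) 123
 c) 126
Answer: b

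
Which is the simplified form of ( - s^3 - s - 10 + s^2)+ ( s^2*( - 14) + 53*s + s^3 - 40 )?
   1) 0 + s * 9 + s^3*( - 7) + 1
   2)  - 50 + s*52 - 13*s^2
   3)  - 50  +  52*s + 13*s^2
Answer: 2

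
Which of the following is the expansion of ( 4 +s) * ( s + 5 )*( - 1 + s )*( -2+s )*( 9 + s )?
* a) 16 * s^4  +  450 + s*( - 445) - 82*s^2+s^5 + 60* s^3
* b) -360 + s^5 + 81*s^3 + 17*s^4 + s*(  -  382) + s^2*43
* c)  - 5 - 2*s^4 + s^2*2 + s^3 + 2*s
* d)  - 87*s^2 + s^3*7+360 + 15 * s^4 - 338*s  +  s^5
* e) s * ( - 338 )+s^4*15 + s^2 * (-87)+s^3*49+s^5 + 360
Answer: e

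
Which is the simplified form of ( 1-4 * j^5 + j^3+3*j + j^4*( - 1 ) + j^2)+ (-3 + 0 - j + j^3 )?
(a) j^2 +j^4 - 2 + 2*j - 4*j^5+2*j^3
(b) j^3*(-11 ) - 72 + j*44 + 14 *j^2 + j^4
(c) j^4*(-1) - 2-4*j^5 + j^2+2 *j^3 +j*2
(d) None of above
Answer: c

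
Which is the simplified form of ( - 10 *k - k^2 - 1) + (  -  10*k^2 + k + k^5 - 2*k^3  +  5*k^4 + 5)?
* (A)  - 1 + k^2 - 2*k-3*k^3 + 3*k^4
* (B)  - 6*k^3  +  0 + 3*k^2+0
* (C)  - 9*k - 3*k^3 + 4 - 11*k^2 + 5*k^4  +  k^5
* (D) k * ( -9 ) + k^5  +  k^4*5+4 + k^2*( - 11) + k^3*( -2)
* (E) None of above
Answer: D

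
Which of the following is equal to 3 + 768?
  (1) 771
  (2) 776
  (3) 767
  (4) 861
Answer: 1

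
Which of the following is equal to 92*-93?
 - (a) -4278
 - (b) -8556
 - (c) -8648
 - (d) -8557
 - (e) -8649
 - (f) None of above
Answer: b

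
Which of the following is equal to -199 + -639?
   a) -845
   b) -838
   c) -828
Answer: b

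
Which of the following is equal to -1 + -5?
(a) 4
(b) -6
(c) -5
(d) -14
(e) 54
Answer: b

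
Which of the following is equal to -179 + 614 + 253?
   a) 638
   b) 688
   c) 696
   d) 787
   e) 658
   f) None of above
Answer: b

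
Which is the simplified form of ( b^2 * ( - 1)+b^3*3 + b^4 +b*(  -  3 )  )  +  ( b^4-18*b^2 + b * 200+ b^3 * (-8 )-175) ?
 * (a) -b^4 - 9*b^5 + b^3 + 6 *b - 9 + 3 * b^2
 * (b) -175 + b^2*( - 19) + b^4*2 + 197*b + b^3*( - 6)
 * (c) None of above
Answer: c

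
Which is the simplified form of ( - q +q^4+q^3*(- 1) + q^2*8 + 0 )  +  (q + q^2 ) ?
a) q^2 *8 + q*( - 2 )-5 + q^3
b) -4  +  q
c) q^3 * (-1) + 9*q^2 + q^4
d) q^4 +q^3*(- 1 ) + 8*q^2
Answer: c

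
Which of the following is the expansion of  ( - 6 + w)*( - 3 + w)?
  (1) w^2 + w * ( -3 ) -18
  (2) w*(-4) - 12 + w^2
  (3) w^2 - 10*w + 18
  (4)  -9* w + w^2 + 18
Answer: 4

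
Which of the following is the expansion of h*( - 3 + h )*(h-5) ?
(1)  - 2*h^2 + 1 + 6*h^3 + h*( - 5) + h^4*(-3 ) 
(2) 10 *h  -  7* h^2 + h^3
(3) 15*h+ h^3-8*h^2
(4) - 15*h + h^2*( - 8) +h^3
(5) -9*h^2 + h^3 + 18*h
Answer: 3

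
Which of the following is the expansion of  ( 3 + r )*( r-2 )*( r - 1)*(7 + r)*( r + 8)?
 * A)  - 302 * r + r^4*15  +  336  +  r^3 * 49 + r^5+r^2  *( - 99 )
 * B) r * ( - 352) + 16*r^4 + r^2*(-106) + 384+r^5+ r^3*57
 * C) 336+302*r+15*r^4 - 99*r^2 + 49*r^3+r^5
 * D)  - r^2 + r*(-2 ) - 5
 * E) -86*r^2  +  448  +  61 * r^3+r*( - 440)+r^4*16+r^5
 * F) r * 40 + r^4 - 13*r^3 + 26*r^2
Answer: A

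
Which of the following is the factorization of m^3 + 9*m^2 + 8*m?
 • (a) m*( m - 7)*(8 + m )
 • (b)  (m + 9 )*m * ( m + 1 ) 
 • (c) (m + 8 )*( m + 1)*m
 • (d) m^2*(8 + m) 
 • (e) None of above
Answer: c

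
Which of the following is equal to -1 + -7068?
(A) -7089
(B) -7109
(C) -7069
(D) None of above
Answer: C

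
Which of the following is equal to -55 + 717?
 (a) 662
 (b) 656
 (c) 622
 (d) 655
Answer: a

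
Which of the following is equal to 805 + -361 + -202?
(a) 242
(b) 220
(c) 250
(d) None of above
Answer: a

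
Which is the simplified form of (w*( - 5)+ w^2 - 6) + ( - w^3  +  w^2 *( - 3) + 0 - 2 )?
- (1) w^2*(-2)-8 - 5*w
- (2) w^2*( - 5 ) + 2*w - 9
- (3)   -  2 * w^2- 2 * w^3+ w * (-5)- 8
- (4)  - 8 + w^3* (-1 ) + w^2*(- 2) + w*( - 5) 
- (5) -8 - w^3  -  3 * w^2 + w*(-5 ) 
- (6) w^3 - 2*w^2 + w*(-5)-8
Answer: 4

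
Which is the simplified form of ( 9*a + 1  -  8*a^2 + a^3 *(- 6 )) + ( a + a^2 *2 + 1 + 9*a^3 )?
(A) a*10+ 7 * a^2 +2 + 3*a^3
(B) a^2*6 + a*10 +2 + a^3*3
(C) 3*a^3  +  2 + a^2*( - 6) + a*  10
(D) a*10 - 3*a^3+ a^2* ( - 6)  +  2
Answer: C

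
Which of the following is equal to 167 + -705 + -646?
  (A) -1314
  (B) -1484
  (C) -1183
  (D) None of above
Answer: D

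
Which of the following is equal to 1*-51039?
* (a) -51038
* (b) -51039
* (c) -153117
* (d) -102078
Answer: b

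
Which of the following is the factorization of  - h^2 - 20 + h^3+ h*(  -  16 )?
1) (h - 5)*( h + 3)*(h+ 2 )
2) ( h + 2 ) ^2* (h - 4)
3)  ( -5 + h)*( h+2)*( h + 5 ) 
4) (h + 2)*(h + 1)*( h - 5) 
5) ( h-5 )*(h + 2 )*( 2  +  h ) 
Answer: 5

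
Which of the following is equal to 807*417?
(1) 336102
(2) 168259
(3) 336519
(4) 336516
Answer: 3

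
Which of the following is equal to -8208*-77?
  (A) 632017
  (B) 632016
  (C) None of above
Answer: B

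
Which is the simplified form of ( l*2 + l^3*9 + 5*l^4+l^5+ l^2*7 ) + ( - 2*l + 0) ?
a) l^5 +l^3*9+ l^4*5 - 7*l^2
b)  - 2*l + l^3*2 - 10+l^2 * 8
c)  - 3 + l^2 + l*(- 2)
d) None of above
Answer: d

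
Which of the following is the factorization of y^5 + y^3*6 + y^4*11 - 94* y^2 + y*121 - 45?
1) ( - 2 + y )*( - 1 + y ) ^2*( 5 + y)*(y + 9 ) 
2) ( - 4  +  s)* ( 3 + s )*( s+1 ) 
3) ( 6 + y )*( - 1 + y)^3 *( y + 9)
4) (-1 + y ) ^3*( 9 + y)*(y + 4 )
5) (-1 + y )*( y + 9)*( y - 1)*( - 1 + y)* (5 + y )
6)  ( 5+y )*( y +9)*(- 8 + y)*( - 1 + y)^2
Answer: 5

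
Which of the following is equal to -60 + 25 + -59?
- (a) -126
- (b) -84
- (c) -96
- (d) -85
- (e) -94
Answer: e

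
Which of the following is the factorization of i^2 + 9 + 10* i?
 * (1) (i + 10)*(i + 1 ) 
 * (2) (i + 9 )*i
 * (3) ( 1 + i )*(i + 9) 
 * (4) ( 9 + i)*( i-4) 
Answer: 3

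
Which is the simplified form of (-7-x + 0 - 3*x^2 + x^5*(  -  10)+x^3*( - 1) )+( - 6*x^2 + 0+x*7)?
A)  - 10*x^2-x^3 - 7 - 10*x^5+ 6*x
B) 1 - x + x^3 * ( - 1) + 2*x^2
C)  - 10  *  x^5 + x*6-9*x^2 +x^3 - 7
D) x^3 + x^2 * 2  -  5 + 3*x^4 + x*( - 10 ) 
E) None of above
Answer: E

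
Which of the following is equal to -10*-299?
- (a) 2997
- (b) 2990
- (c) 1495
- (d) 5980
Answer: b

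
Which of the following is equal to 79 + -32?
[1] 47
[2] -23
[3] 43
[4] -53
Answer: 1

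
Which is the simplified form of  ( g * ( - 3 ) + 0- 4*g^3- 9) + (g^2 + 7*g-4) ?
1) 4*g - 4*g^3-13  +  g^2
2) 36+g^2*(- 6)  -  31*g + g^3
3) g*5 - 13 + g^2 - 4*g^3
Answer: 1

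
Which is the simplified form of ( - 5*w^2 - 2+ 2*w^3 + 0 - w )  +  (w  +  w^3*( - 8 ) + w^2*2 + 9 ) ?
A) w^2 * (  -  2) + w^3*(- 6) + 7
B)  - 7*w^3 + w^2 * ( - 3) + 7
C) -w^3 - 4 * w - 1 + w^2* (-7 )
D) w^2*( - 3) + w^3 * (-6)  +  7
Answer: D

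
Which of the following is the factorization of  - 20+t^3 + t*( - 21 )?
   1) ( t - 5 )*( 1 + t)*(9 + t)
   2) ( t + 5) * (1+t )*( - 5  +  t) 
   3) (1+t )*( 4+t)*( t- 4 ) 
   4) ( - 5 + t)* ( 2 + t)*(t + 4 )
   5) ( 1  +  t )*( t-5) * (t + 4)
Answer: 5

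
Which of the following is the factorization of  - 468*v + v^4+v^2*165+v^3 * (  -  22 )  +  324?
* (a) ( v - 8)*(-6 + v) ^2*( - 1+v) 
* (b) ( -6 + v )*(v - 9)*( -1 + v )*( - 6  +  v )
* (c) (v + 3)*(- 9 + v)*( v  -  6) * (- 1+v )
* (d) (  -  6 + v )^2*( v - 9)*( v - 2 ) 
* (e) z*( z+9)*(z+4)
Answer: b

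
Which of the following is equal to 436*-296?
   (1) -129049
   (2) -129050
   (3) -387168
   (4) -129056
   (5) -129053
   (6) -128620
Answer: 4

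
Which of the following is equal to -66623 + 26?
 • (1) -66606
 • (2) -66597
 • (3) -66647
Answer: 2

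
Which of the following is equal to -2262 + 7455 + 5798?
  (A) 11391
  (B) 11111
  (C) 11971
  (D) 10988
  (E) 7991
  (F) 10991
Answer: F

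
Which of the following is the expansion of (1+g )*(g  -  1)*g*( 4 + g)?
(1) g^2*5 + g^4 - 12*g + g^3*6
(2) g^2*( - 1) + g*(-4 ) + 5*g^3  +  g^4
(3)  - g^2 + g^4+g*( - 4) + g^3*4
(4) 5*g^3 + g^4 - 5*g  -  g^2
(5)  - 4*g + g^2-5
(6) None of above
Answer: 3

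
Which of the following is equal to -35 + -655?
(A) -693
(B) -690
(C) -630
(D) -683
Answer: B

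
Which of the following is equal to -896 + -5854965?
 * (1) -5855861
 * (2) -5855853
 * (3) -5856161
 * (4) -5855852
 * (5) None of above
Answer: 1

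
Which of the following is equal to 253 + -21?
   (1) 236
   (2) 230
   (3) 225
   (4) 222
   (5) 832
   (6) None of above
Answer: 6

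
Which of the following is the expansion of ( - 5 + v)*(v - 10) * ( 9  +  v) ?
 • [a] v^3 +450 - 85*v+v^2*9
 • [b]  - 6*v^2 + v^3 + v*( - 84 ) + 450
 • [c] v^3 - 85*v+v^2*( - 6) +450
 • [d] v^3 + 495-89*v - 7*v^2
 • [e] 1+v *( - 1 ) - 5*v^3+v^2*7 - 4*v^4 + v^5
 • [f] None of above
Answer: c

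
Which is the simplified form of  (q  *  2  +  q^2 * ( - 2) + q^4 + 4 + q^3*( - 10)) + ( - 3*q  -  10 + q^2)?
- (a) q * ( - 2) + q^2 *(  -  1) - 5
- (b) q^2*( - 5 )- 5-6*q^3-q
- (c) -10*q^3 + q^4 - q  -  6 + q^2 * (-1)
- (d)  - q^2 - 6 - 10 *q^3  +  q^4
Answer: c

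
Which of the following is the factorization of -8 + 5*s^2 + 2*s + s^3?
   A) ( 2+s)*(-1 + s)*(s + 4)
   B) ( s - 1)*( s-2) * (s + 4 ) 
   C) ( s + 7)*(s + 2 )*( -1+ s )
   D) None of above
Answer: A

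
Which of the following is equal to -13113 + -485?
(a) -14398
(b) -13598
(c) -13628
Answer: b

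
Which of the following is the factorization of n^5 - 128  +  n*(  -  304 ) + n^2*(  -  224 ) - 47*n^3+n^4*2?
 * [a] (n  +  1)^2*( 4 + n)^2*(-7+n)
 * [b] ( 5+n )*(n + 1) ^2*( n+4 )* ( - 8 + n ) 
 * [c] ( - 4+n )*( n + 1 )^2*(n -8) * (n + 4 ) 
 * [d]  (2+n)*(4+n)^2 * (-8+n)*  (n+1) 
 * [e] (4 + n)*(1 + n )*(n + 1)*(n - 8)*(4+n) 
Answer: e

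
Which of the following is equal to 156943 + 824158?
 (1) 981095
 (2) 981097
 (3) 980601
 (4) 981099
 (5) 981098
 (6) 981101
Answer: 6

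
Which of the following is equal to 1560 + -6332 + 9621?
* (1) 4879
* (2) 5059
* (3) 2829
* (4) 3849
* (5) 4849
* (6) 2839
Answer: 5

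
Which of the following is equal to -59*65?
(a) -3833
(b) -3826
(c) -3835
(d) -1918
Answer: c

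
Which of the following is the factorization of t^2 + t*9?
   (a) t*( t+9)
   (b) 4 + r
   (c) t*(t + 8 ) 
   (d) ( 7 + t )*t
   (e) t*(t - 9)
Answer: a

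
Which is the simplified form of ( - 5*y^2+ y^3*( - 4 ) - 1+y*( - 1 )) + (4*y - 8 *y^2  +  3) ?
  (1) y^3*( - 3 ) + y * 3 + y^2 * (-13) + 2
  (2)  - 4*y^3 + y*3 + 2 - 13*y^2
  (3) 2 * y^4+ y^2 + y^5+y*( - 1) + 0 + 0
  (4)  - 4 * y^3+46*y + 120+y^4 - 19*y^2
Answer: 2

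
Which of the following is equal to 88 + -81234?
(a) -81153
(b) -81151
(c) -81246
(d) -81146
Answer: d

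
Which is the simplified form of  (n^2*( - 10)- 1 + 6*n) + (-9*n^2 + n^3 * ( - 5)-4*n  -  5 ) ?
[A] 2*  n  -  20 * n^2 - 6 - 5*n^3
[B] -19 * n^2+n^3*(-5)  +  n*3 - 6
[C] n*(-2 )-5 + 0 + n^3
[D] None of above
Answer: D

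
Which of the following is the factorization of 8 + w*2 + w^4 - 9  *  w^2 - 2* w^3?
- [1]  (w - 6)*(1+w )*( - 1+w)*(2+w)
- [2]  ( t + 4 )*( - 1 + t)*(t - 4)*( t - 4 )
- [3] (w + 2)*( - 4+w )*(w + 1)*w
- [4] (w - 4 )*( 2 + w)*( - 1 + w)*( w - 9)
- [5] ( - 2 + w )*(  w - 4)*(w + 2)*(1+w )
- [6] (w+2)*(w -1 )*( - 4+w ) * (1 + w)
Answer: 6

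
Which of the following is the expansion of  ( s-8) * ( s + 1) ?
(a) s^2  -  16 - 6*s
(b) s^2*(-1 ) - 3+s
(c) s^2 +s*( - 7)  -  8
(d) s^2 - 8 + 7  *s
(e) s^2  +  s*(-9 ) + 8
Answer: c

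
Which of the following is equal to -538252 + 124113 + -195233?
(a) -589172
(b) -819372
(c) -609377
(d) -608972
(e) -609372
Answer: e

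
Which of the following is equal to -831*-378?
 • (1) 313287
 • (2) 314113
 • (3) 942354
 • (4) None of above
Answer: 4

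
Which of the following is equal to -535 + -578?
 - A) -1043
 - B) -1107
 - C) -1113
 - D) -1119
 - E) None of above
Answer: C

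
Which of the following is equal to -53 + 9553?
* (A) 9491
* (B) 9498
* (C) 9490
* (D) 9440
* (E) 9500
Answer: E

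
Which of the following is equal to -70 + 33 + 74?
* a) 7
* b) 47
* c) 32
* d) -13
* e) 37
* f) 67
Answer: e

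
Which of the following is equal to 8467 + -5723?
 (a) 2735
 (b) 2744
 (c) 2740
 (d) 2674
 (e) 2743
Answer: b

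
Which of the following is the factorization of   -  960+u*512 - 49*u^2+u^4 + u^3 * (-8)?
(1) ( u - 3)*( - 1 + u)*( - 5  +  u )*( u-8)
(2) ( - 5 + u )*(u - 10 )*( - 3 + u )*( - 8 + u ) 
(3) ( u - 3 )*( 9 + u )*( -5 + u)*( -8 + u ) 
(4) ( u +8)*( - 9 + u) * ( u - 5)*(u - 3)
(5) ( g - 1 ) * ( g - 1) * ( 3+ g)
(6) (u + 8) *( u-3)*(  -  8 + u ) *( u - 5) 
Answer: 6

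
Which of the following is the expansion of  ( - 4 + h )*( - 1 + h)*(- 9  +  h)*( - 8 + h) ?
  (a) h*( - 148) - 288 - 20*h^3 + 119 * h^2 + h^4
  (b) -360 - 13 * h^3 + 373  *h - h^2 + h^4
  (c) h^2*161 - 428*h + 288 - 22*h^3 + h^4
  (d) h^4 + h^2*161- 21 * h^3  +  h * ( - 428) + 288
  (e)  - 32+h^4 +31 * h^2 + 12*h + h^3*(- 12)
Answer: c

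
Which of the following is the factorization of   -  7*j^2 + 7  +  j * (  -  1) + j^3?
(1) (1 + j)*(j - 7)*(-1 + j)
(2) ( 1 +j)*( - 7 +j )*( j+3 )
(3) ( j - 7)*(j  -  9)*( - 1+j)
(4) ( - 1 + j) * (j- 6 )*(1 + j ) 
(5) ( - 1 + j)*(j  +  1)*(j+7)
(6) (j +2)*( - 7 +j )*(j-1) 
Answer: 1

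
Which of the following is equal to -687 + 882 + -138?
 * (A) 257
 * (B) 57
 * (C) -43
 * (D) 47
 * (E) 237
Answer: B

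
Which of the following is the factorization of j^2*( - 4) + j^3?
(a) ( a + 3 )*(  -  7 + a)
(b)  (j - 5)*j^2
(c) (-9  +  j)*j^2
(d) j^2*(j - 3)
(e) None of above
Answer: e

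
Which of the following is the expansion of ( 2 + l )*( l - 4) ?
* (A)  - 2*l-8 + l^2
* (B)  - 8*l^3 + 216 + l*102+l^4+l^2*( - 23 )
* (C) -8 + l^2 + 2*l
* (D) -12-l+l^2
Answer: A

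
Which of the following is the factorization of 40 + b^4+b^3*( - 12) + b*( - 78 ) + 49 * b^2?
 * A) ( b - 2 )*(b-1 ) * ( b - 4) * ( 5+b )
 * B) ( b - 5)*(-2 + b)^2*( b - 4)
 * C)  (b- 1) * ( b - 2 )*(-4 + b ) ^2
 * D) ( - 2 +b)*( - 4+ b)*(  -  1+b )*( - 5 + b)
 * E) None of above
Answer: D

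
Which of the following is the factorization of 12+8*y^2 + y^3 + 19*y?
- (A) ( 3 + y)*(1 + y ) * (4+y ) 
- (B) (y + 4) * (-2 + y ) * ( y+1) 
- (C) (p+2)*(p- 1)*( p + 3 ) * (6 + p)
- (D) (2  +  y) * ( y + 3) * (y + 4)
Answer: A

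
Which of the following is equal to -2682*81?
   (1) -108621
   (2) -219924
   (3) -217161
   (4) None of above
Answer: 4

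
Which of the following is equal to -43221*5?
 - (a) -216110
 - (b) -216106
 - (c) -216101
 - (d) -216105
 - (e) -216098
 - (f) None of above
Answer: d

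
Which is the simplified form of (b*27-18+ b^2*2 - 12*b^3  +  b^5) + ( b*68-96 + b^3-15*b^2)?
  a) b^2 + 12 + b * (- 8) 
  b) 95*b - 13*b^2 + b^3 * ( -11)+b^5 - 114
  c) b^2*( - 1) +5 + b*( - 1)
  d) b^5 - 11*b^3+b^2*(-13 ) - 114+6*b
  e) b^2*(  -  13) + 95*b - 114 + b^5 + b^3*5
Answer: b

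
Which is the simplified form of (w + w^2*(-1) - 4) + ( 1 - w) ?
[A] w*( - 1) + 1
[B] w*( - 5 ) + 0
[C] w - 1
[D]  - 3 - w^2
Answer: D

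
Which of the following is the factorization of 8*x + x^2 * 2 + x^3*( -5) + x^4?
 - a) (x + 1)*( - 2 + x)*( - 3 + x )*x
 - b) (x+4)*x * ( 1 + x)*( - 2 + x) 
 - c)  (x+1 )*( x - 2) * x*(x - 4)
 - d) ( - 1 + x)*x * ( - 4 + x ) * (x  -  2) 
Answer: c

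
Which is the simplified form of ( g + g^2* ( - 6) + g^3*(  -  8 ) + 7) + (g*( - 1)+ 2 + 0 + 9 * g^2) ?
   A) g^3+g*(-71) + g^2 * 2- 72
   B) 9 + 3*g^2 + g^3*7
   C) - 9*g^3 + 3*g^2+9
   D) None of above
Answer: D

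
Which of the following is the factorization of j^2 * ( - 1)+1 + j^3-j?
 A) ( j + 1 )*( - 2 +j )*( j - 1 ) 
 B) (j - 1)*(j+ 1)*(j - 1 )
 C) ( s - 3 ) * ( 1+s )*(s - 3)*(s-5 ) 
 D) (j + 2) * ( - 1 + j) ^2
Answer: B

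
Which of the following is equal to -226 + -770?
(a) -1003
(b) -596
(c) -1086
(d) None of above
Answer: d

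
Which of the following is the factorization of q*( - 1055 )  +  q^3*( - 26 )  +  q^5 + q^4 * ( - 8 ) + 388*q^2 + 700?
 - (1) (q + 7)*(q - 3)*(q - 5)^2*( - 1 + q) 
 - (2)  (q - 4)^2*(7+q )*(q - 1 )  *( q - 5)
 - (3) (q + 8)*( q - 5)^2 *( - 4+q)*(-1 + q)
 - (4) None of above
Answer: 4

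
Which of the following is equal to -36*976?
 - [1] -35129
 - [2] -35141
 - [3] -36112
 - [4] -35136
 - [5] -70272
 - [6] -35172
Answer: 4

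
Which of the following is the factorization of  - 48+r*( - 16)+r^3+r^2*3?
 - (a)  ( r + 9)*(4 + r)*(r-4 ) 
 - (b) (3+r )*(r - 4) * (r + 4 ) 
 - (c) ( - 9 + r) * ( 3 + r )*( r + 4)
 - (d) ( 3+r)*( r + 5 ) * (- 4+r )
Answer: b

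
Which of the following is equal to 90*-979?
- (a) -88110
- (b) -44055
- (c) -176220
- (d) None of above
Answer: a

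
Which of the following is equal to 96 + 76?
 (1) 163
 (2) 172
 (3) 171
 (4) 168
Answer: 2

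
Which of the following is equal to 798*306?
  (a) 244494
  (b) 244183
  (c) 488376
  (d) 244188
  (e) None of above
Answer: d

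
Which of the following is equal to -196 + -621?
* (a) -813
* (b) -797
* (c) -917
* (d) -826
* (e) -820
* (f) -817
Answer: f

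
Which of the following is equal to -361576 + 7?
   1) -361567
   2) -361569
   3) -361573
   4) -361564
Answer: 2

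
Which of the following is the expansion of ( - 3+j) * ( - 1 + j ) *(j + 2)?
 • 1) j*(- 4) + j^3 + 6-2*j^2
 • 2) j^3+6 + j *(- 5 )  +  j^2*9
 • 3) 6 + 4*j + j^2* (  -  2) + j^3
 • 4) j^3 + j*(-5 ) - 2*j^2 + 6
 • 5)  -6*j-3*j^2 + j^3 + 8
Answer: 4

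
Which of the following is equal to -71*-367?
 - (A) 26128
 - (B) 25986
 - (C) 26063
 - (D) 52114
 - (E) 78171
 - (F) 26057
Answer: F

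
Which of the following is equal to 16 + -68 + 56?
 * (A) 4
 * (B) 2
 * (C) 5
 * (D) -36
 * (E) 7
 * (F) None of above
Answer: A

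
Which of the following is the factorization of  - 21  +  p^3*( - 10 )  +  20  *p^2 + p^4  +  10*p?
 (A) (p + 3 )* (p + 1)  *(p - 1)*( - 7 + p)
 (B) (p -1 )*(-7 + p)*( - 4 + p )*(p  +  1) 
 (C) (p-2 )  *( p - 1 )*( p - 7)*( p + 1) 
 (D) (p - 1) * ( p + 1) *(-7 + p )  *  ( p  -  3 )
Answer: D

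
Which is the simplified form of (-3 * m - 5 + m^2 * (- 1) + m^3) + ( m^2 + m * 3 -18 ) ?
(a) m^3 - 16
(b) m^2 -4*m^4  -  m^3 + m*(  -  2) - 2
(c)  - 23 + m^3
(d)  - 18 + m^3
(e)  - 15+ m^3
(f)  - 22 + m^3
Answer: c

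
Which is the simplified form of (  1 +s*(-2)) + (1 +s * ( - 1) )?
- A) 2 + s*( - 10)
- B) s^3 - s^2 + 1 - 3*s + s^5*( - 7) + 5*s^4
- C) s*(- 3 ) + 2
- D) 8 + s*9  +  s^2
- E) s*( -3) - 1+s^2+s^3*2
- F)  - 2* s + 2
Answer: C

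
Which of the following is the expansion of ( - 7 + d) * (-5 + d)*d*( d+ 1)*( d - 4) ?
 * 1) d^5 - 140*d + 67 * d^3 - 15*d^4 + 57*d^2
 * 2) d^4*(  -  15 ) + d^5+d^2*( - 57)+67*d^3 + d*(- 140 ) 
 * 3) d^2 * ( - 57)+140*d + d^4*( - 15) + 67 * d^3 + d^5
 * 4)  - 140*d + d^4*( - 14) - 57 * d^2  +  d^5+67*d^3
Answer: 2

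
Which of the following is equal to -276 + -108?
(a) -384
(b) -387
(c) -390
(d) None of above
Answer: a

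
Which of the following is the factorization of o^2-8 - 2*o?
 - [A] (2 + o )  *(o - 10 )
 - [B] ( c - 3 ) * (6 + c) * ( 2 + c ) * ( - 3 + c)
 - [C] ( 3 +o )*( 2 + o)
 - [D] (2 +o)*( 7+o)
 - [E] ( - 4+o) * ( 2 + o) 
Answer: E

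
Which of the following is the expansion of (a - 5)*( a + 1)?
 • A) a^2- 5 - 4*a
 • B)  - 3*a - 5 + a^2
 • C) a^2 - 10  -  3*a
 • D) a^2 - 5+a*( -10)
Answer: A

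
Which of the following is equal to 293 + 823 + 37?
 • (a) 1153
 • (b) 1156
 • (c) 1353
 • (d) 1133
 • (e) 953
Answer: a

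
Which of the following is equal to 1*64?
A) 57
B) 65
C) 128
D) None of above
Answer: D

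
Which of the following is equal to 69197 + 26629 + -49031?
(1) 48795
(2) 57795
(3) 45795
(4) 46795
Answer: 4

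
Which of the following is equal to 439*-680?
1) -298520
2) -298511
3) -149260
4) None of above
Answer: 1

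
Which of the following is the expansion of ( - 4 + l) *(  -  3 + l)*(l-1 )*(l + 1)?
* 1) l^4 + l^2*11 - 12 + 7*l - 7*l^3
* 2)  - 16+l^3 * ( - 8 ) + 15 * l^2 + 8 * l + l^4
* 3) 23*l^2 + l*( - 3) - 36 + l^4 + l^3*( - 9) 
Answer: 1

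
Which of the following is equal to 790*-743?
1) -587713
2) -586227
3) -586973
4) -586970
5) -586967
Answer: 4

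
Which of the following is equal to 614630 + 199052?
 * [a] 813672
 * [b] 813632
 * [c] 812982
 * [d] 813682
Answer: d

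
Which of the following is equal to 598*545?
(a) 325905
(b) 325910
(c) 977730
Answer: b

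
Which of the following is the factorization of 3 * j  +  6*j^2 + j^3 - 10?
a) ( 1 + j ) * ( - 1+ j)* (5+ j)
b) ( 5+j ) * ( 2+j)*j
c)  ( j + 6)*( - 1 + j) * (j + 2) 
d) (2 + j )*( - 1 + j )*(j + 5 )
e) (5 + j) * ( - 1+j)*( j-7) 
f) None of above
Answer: d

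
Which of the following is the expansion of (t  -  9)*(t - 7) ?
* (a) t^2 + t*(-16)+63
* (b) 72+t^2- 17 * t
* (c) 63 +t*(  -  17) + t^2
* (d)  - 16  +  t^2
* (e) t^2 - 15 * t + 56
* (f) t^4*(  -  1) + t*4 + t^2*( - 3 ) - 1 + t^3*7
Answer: a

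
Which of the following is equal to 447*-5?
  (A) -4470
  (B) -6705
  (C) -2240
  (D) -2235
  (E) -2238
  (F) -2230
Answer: D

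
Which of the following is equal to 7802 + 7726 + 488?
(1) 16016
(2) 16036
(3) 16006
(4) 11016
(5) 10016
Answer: 1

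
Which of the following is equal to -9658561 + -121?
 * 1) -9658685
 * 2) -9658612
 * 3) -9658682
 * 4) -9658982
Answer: 3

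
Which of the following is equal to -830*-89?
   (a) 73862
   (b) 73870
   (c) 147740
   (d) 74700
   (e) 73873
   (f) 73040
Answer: b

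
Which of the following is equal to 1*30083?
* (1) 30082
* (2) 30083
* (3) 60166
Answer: 2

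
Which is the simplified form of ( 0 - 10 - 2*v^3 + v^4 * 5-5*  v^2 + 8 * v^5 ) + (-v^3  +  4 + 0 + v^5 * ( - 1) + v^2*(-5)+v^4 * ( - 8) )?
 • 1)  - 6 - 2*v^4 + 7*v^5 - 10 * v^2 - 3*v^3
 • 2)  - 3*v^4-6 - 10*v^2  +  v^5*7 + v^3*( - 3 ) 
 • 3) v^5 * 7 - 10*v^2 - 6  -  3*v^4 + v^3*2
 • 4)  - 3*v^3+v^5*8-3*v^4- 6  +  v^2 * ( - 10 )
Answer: 2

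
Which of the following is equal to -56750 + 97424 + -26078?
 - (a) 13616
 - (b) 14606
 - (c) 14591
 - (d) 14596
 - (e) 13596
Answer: d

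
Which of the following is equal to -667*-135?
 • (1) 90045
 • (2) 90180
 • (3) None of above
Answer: 1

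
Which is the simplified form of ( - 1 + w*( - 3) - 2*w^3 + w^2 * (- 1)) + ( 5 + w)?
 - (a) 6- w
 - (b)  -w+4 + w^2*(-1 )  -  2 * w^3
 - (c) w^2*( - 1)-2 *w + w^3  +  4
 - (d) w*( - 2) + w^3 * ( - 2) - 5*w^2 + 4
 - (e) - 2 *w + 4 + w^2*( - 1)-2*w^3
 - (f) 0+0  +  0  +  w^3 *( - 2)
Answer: e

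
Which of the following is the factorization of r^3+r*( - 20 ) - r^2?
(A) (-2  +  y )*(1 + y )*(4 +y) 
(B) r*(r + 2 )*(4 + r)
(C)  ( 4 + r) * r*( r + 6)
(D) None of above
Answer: D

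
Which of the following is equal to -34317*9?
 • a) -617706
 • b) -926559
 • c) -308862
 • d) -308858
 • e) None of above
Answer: e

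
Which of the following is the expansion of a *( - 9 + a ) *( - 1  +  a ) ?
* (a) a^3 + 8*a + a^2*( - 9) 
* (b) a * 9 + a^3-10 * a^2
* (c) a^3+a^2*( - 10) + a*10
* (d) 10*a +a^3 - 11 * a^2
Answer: b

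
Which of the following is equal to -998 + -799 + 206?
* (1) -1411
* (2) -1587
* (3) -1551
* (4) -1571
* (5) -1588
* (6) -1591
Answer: 6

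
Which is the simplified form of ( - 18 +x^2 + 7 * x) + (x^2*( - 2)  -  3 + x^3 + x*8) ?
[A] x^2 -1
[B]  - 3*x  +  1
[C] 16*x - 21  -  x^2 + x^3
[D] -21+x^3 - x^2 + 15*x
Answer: D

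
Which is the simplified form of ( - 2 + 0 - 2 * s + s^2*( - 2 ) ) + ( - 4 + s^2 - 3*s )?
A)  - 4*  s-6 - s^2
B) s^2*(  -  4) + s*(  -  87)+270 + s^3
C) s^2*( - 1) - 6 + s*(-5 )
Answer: C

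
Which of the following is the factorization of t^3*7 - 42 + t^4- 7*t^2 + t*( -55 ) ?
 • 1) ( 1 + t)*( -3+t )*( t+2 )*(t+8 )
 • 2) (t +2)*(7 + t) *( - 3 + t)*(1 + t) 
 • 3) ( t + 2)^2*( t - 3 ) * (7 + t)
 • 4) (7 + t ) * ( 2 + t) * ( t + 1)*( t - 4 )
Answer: 2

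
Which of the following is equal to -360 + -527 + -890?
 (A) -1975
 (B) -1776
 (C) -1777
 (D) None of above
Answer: C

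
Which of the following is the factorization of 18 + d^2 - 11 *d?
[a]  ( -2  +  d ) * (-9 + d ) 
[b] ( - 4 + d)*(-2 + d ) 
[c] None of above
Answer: a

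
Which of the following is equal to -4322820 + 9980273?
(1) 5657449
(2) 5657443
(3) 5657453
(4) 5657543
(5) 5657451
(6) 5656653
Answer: 3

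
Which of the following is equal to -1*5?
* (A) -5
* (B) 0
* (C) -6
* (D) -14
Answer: A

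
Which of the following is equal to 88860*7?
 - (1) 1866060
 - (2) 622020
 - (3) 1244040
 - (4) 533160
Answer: 2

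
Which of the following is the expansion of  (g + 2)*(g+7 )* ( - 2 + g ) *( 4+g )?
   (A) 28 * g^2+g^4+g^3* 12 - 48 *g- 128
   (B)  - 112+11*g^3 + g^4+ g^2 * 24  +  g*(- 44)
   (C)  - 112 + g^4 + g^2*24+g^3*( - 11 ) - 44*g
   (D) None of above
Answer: B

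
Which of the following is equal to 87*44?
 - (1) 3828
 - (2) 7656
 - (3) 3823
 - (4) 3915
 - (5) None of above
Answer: 1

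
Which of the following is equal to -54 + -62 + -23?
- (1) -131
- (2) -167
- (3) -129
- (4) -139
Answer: 4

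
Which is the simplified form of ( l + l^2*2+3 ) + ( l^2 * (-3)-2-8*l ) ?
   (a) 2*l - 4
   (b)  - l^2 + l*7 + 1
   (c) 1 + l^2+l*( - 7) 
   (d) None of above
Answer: d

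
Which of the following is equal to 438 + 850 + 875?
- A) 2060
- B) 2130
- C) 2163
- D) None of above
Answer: C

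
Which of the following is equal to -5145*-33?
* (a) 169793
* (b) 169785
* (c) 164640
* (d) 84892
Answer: b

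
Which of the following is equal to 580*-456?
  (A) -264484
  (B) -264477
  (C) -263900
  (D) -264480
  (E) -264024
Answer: D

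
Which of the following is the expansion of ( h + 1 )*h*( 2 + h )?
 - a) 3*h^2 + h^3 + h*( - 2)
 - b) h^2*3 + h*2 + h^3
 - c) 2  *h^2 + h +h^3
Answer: b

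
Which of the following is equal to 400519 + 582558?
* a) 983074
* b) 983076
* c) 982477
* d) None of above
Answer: d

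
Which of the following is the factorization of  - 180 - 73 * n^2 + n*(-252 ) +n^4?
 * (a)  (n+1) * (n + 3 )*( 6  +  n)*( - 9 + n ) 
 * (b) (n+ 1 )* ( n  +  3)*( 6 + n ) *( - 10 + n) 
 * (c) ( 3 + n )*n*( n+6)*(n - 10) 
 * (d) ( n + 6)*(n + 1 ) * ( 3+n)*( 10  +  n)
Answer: b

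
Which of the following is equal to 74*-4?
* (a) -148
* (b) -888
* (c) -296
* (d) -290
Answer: c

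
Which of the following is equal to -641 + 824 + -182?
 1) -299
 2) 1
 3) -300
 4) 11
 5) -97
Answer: 2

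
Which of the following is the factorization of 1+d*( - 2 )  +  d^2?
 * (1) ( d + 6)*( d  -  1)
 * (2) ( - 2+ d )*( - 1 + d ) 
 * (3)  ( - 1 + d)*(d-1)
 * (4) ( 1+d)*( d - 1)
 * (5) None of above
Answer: 3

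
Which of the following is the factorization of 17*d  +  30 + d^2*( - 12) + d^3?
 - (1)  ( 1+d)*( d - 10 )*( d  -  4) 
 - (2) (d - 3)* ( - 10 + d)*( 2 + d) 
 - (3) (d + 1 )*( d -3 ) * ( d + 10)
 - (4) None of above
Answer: 4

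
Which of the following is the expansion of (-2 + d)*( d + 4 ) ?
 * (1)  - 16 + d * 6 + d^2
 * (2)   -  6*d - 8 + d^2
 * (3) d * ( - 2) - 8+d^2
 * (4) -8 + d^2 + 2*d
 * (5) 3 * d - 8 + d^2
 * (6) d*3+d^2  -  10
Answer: 4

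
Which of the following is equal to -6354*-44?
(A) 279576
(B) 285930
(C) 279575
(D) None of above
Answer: A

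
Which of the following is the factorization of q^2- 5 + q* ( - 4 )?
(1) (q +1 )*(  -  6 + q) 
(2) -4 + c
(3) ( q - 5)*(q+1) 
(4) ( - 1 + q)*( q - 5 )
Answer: 3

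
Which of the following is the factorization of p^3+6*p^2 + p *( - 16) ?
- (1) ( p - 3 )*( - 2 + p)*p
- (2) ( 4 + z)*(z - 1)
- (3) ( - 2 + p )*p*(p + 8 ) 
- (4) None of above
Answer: 3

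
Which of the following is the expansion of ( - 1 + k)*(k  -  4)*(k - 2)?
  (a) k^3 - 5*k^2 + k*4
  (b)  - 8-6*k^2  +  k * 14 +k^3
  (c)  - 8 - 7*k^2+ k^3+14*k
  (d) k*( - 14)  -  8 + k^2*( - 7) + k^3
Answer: c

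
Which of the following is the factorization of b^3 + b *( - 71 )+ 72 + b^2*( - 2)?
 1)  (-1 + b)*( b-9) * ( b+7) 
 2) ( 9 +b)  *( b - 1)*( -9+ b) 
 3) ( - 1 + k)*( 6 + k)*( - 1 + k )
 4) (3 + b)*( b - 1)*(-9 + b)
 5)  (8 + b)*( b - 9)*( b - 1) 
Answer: 5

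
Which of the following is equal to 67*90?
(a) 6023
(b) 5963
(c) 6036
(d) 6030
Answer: d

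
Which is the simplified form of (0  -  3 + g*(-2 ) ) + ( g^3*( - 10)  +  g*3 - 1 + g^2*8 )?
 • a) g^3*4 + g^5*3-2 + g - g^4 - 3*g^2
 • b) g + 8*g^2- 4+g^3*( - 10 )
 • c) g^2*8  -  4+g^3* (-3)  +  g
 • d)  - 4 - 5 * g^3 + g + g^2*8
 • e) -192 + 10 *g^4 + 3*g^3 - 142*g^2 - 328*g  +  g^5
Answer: b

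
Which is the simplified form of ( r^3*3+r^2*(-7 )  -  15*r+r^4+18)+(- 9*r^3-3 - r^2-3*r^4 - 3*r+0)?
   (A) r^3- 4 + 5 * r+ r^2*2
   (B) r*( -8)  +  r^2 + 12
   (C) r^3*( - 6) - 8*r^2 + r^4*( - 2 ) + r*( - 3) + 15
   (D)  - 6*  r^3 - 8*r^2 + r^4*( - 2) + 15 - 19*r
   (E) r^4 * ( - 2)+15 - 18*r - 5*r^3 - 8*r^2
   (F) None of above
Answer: F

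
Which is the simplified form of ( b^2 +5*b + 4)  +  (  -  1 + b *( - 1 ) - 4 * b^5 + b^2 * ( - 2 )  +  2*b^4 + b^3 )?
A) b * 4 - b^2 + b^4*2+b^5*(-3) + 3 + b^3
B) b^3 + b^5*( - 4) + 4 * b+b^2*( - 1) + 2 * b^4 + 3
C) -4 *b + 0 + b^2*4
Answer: B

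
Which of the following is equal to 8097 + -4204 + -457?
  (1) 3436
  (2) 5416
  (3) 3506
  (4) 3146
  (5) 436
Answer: 1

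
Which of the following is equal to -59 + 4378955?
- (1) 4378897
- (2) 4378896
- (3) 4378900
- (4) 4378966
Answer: 2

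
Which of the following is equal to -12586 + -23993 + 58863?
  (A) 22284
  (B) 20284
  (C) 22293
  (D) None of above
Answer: A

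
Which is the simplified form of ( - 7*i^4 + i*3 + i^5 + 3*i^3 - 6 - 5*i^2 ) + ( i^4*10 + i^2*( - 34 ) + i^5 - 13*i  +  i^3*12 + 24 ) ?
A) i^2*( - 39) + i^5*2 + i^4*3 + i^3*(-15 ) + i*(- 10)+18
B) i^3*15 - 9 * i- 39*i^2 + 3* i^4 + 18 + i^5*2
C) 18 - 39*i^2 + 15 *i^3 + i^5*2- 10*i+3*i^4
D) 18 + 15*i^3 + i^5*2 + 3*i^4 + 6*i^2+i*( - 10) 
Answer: C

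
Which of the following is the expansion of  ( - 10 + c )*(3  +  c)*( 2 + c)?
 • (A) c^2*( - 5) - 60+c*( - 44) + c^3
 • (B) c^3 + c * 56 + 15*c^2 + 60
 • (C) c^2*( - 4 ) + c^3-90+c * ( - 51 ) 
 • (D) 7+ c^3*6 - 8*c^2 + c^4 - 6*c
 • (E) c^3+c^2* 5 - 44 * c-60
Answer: A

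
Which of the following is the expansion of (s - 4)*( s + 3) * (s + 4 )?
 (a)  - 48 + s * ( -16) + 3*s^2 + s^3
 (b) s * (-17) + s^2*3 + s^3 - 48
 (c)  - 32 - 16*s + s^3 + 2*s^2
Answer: a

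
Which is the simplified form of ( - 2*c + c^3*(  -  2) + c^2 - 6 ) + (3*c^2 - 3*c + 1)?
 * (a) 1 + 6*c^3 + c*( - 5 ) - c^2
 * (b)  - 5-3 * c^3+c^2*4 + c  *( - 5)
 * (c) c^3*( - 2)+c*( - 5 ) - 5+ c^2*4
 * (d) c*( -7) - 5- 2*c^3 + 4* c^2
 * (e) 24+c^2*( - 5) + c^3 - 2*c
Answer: c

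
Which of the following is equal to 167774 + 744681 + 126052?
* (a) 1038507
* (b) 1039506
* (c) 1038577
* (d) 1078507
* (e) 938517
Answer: a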